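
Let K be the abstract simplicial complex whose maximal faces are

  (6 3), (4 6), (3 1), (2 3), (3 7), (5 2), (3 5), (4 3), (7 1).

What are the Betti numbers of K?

b_0 = 1, b_1 = 3.

We work with the vertex ordering 1 < 2 < 3 < 4 < 5 < 6 < 7. The simplices of K, each written with vertices in increasing order, are:

  0-simplices (7): [1], [2], [3], [4], [5], [6], [7]
  1-simplices (9): [1,3], [1,7], [2,3], [2,5], [3,4], [3,5], [3,6], [3,7], [4,6]

giving chain groups C_0 ≅ Z^7, C_1 ≅ Z^9.

The boundary map ∂_1: C_1 → C_0 maps an edge to its endpoints' difference, ∂[p,q] = q − p. For instance
  ∂[3,5] = [5] − [3].
The 7×9 boundary matrix has rank 6 and Smith normal form diag(1,1,1,1,1,1).

From H_k ≅ ker(∂_k) / im(∂_{k+1}) we obtain:

  H_0: rank C_0 − rank ∂_1 = 7 − 6 = 1, and the invariant factors of ∂_1 are all 1, so H_0 = Z.
  H_1: rank ker ∂_1 − rank ∂_2 = (9 − 6) − 0 = 3, and there is no ∂_2, so H_1 = Z^3.

Hence the Betti numbers are b_0 = 1, b_1 = 3.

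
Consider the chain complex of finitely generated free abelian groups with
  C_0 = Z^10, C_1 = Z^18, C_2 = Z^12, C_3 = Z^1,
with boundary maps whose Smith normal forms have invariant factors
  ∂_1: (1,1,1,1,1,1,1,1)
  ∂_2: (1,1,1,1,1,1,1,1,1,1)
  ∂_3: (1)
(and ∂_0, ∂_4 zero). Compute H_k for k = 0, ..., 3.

H_0 = Z^2,  H_1 = 0,  H_2 = Z,  H_3 = 0.

H_0: b_0 = 10 − 0 − 8 = 2; torsion from ∂_1 factors > 1: none. So H_0 = Z^2.
H_1: b_1 = 18 − 8 − 10 = 0; torsion from ∂_2 factors > 1: none. So H_1 = 0.
H_2: b_2 = 12 − 10 − 1 = 1; torsion from ∂_3 factors > 1: none. So H_2 = Z.
H_3: b_3 = 1 − 1 − 0 = 0; torsion from ∂_4 factors > 1: none. So H_3 = 0.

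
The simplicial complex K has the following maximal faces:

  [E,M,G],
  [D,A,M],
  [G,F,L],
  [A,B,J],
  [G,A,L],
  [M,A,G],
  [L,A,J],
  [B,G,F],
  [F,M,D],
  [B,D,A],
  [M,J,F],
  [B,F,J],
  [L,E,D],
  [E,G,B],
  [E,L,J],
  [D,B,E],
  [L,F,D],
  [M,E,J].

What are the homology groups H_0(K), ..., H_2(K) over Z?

H_0 = Z,  H_1 = Z^2,  H_2 = Z.

Order the vertices as A < B < D < E < F < G < J < L < M. Listing each simplex with vertices in this order, K has dimension 2 with simplices:

  0-simplices (9): A, B, D, E, F, G, J, L, M
  1-simplices (27): AB, AD, AG, AJ, AL, AM, BD, BE, BF, BG, BJ, DE, DF, DL, DM, EG, EJ, EL, EM, FG, FJ, FL, FM, GL, GM, JL, JM
  2-simplices (18): ABD, ABJ, ADM, AGL, AGM, AJL, BDE, BEG, BFG, BFJ, DEL, DFL, DFM, EGM, EJL, EJM, FGL, FJM

Hence C_0 ≅ Z^9, C_1 ≅ Z^27, C_2 ≅ Z^18.

∂_1: C_1 → C_0 is given by ∂[p,q] = [q] − [p].
This gives a 9×27 integer matrix of rank 8; reducing to Smith normal form yields diagonal entries (1,1,1,1,1,1,1,1).

∂_2: C_2 → C_1 acts by ∂[p,q,r] = [q,r] − [p,r] + [p,q]. For instance
  ∂AJL = JL − AL + AJ,
  ∂AGL = GL − AL + AG.
The 27×18 boundary matrix has rank 17 and Smith normal form diag(1,1,1,1,1,1,1,1,1,1,1,1,1,1,1,1,1).

Computing H_k = (kernel of ∂_k) / (image of ∂_{k+1}):

  H_0: rank C_0 − rank ∂_1 = 9 − 8 = 1, and the invariant factors of ∂_1 are all 1, so H_0 ≅ Z.
  H_1: rank ker ∂_1 − rank ∂_2 = (27 − 8) − 17 = 2, and the invariant factors of ∂_2 are all 1, so H_1 ≅ Z^2.
  H_2: rank ker ∂_2 − rank ∂_3 = (18 − 17) − 0 = 1, and there is no ∂_3, so H_2 ≅ Z.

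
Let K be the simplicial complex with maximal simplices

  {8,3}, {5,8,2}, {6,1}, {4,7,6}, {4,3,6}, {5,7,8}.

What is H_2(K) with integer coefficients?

Take the total order 1 < 2 < 3 < 4 < 5 < 6 < 7 < 8 on the vertex set. Then K (dimension 2) consists of the simplices:

  0-simplices (8): [1], [2], [3], [4], [5], [6], [7], [8]
  1-simplices (12): [1,6], [2,5], [2,8], [3,4], [3,6], [3,8], [4,6], [4,7], [5,7], [5,8], [6,7], [7,8]
  2-simplices (4): [2,5,8], [3,4,6], [4,6,7], [5,7,8]

giving chain groups C_0 ≅ Z^8, C_1 ≅ Z^12, C_2 ≅ Z^4.

Boundary ∂_1: C_1 → C_0 is given by ∂[p,q] = [q] − [p].
As a 8×12 matrix over Z this has rank 7, with invariant factors (1,1,1,1,1,1,1).

The boundary map ∂_2: C_2 → C_1 acts by ∂[p,q,r] = [q,r] − [p,r] + [p,q]. For instance
  ∂[2,5,8] = [5,8] − [2,8] + [2,5],
  ∂[5,7,8] = [7,8] − [5,8] + [5,7].
This gives a 12×4 integer matrix of rank 4; reducing to Smith normal form yields diagonal entries (1,1,1,1).

Computing H_k = (kernel of ∂_k) / (image of ∂_{k+1}):

  H_2: rank ker ∂_2 − rank ∂_3 = (4 − 4) − 0 = 0, and there is no ∂_3, so H_2 = 0.

H_2 = 0.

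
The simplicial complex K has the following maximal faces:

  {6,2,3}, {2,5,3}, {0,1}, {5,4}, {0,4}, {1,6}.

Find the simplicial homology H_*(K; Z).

We work with the vertex ordering 0 < 1 < 2 < 3 < 4 < 5 < 6. The simplices of K, each written with vertices in increasing order, are:

  0-simplices (7): [0], [1], [2], [3], [4], [5], [6]
  1-simplices (9): [0,1], [0,4], [1,6], [2,3], [2,5], [2,6], [3,5], [3,6], [4,5]
  2-simplices (2): [2,3,5], [2,3,6]

so the chain groups are C_0 ≅ Z^7, C_1 ≅ Z^9, C_2 ≅ Z^2.

∂_1: C_1 → C_0 maps an edge to its endpoints' difference, ∂[p,q] = q − p. For instance
  ∂[0,1] = [1] − [0].
The resulting 7×9 matrix has rank 6, and its Smith normal form has invariant factors (1,1,1,1,1,1).

∂_2: C_2 → C_1 acts by ∂[p,q,r] = [q,r] − [p,r] + [p,q]. For instance
  ∂[2,3,5] = [3,5] − [2,5] + [2,3],
  ∂[2,3,6] = [3,6] − [2,6] + [2,3].
The 9×2 boundary matrix has rank 2 and Smith normal form diag(1,1).

Reading off H_k = ker ∂_k / im ∂_{k+1}:

  H_0: rank C_0 − rank ∂_1 = 7 − 6 = 1, and the invariant factors of ∂_1 are all 1, so H_0 ≅ Z.
  H_1: rank ker ∂_1 − rank ∂_2 = (9 − 6) − 2 = 1, and the invariant factors of ∂_2 are all 1, so H_1 ≅ Z.
  H_2: rank ker ∂_2 − rank ∂_3 = (2 − 2) − 0 = 0, and there is no ∂_3, so H_2 ≅ 0.

H_0 = Z,  H_1 = Z,  H_2 = 0.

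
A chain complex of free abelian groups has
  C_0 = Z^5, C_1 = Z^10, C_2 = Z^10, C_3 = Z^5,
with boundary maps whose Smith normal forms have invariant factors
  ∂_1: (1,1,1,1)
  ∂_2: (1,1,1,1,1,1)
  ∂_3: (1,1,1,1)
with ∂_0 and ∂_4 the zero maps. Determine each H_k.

H_0: b_0 = 5 − 0 − 4 = 1; torsion from ∂_1 factors > 1: none. So H_0 ≅ Z.
H_1: b_1 = 10 − 4 − 6 = 0; torsion from ∂_2 factors > 1: none. So H_1 ≅ 0.
H_2: b_2 = 10 − 6 − 4 = 0; torsion from ∂_3 factors > 1: none. So H_2 ≅ 0.
H_3: b_3 = 5 − 4 − 0 = 1; torsion from ∂_4 factors > 1: none. So H_3 ≅ Z.

H_0 ≅ Z,  H_1 = 0,  H_2 = 0,  H_3 ≅ Z.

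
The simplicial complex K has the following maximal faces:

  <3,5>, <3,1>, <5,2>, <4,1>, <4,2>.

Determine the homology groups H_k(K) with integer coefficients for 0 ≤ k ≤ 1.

Fix the vertex order 1 < 2 < 3 < 4 < 5 and write every simplex with vertices in increasing order. Then dim K = 1 and the simplices of K are:

  0-simplices (5): [1], [2], [3], [4], [5]
  1-simplices (5): [1,3], [1,4], [2,4], [2,5], [3,5]

giving chain groups C_0 ≅ Z^5, C_1 ≅ Z^5.

The boundary map ∂_1: C_1 → C_0 sends each edge [p,q] (with p < q) to q − p.
The 5×5 boundary matrix has rank 4 and Smith normal form diag(1,1,1,1).

From H_k ≅ ker(∂_k) / im(∂_{k+1}) we obtain:

  H_0: rank C_0 − rank ∂_1 = 5 − 4 = 1, and the invariant factors of ∂_1 are all 1, so H_0 ≅ Z.
  H_1: rank ker ∂_1 − rank ∂_2 = (5 − 4) − 0 = 1, and there is no ∂_2, so H_1 ≅ Z.

H_0 ≅ Z,  H_1 ≅ Z.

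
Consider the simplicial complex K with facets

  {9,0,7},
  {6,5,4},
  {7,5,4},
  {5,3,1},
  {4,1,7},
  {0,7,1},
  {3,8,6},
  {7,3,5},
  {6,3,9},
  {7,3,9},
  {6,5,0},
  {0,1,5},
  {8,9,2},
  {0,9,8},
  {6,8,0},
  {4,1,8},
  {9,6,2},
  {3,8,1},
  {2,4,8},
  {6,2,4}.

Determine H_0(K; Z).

We work with the vertex ordering 0 < 1 < 2 < 3 < 4 < 5 < 6 < 7 < 8 < 9. The simplices of K, each written with vertices in increasing order, are:

  0-simplices (10): [0], [1], [2], [3], [4], [5], [6], [7], [8], [9]
  1-simplices (30): (30 of them)
  2-simplices (20): (20 of them)

giving chain groups C_0 ≅ Z^10, C_1 ≅ Z^30, C_2 ≅ Z^20.

∂_1: C_1 → C_0 sends each edge [p,q] (with p < q) to q − p. For instance
  ∂[0,7] = [7] − [0].
The 10×30 boundary matrix has rank 9 and Smith normal form diag(1,1,1,1,1,1,1,1,1).

∂_2: C_2 → C_1 acts by ∂[p,q,r] = [q,r] − [p,r] + [p,q]. For instance
  ∂[3,6,8] = [6,8] − [3,8] + [3,6],
  ∂[0,1,7] = [1,7] − [0,7] + [0,1].
This gives a 30×20 integer matrix of rank 20; reducing to Smith normal form yields diagonal entries (1,1,1,1,1,1,1,1,1,1,1,1,1,1,1,1,1,1,1,2).

From H_k ≅ ker(∂_k) / im(∂_{k+1}) we obtain:

  H_0: rank C_0 − rank ∂_1 = 10 − 9 = 1, and the invariant factors of ∂_1 are all 1, so H_0 ≅ Z.

H_0 = Z.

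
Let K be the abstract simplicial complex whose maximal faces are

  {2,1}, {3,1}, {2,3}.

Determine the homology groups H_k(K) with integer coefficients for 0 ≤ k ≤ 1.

Take the total order 1 < 2 < 3 on the vertex set. Then K (dimension 1) consists of the simplices:

  0-simplices (3): [1], [2], [3]
  1-simplices (3): [1,2], [1,3], [2,3]

Hence C_0 ≅ Z^3, C_1 ≅ Z^3.

The boundary map ∂_1: C_1 → C_0 maps an edge to its endpoints' difference, ∂[p,q] = q − p.
The 3×3 boundary matrix has rank 2 and Smith normal form diag(1,1).

Reading off H_k = ker ∂_k / im ∂_{k+1}:

  H_0: rank C_0 − rank ∂_1 = 3 − 2 = 1, and the invariant factors of ∂_1 are all 1, so H_0 = Z.
  H_1: rank ker ∂_1 − rank ∂_2 = (3 − 2) − 0 = 1, and there is no ∂_2, so H_1 = Z.

As a check, the Euler characteristic is 3 − 3 = 0, which agrees with 1 − 1 = 0.

H_0 ≅ Z,  H_1 ≅ Z.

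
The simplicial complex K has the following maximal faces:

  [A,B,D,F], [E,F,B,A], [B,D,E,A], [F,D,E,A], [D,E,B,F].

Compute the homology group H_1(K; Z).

H_1 ≅ 0.

Fix the vertex order A < B < D < E < F and write every simplex with vertices in increasing order. Then dim K = 3 and the simplices of K are:

  0-simplices (5): A, B, D, E, F
  1-simplices (10): AB, AD, AE, AF, BD, BE, BF, DE, DF, EF
  2-simplices (10): ABD, ABE, ABF, ADE, ADF, AEF, BDE, BDF, BEF, DEF
  3-simplices (5): ABDE, ABDF, ABEF, ADEF, BDEF

Hence C_0 ≅ Z^5, C_1 ≅ Z^10, C_2 ≅ Z^10, C_3 ≅ Z^5.

Boundary ∂_1: C_1 → C_0 sends each edge [p,q] (with p < q) to q − p. For instance
  ∂DF = F − D.
This gives a 5×10 integer matrix of rank 4; reducing to Smith normal form yields diagonal entries (1,1,1,1).

The boundary map ∂_2: C_2 → C_1 maps a triangle to the signed sum of its edges. For instance
  ∂ABF = BF − AF + AB,
  ∂DEF = EF − DF + DE.
As a 10×10 matrix over Z this has rank 6, with invariant factors (1,1,1,1,1,1).

Boundary ∂_3: C_3 → C_2 sends each 3-simplex σ to the alternating sum Σ_i (−1)^i (σ with its i-th vertex removed). For instance
  ∂ABDE = BDE − ADE + ABE − ABD,
  ∂ADEF = DEF − AEF + ADF − ADE.
This gives a 10×5 integer matrix of rank 4; reducing to Smith normal form yields diagonal entries (1,1,1,1).

From H_k ≅ ker(∂_k) / im(∂_{k+1}) we obtain:

  H_1: rank ker ∂_1 − rank ∂_2 = (10 − 4) − 6 = 0, and the invariant factors of ∂_2 are all 1, so H_1 = 0.

(K is a triangulation of the 3-sphere S^3.)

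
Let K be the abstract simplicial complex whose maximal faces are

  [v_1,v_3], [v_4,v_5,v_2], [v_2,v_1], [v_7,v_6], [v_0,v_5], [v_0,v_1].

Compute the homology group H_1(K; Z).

Fix the vertex order v_0 < v_1 < v_2 < v_3 < v_4 < v_5 < v_6 < v_7 and write every simplex with vertices in increasing order. Then dim K = 2 and the simplices of K are:

  0-simplices (8): [v_0], [v_1], [v_2], [v_3], [v_4], [v_5], [v_6], [v_7]
  1-simplices (8): [v_0,v_1], [v_0,v_5], [v_1,v_2], [v_1,v_3], [v_2,v_4], [v_2,v_5], [v_4,v_5], [v_6,v_7]
  2-simplices (1): [v_2,v_4,v_5]

Hence C_0 ≅ Z^8, C_1 ≅ Z^8, C_2 ≅ Z^1.

Boundary ∂_1: C_1 → C_0 is given by ∂[p,q] = [q] − [p]. For instance
  ∂[v_2,v_4] = [v_4] − [v_2].
The 8×8 boundary matrix has rank 6 and Smith normal form diag(1,1,1,1,1,1).

Boundary ∂_2: C_2 → C_1 acts by ∂[p,q,r] = [q,r] − [p,r] + [p,q]. For instance
  ∂[v_2,v_4,v_5] = [v_4,v_5] − [v_2,v_5] + [v_2,v_4].
The resulting 8×1 matrix has rank 1, and its Smith normal form has invariant factors (1).

Now H_k = ker ∂_k / im ∂_{k+1}, so:

  H_1: rank ker ∂_1 − rank ∂_2 = (8 − 6) − 1 = 1, and the invariant factors of ∂_2 are all 1, so H_1 ≅ Z.

H_1 ≅ Z.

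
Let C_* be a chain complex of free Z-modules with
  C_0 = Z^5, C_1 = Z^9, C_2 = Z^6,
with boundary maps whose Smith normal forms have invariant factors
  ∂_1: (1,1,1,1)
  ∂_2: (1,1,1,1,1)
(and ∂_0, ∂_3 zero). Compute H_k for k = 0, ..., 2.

H_0: b_0 = 5 − 0 − 4 = 1; torsion from ∂_1 factors > 1: none. So H_0 ≅ Z.
H_1: b_1 = 9 − 4 − 5 = 0; torsion from ∂_2 factors > 1: none. So H_1 ≅ 0.
H_2: b_2 = 6 − 5 − 0 = 1; torsion from ∂_3 factors > 1: none. So H_2 ≅ Z.

H_0 ≅ Z,  H_1 = 0,  H_2 ≅ Z.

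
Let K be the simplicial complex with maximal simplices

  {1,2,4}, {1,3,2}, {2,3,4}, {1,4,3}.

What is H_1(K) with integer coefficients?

H_1 ≅ 0.

K has 4 vertices, 6 edges, 4 triangles.
rank ∂_1 = 3, rank ∂_2 = 3 ⇒ b_1 = 6 − 3 − 3 = 0; all invariant factors of ∂_2 are 1 so no torsion. So H_1 ≅ 0.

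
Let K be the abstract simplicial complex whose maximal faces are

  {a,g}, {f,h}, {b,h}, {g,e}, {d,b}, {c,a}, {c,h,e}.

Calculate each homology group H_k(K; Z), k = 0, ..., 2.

Fix the vertex order a < b < c < d < e < f < g < h and write every simplex with vertices in increasing order. Then dim K = 2 and the simplices of K are:

  0-simplices (8): a, b, c, d, e, f, g, h
  1-simplices (9): ac, ag, bd, bh, ce, ch, eg, eh, fh
  2-simplices (1): ceh

so the chain groups are C_0 ≅ Z^8, C_1 ≅ Z^9, C_2 ≅ Z^1.

The boundary map ∂_1: C_1 → C_0 is given by ∂[p,q] = [q] − [p].
This gives a 8×9 integer matrix of rank 7; reducing to Smith normal form yields diagonal entries (1,1,1,1,1,1,1).

Boundary ∂_2: C_2 → C_1 maps a triangle to the signed sum of its edges. For instance
  ∂ceh = eh − ch + ce.
The 9×1 boundary matrix has rank 1 and Smith normal form diag(1).

Now H_k = ker ∂_k / im ∂_{k+1}, so:

  H_0: rank C_0 − rank ∂_1 = 8 − 7 = 1, and the invariant factors of ∂_1 are all 1, so H_0 = Z.
  H_1: rank ker ∂_1 − rank ∂_2 = (9 − 7) − 1 = 1, and the invariant factors of ∂_2 are all 1, so H_1 = Z.
  H_2: rank ker ∂_2 − rank ∂_3 = (1 − 1) − 0 = 0, and there is no ∂_3, so H_2 = 0.

As a check, the Euler characteristic is 8 − 9 + 1 = 0, which agrees with 1 − 1 + 0 = 0.

H_0 = Z,  H_1 = Z,  H_2 = 0.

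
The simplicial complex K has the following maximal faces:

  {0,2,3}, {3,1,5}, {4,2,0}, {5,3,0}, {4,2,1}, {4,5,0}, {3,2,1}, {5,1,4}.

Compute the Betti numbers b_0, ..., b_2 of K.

b_0 = 1, b_1 = 0, b_2 = 1.

Order the vertices as 0 < 1 < 2 < 3 < 4 < 5. Listing each simplex with vertices in this order, K has dimension 2 with simplices:

  0-simplices (6): [0], [1], [2], [3], [4], [5]
  1-simplices (12): [0,2], [0,3], [0,4], [0,5], [1,2], [1,3], [1,4], [1,5], [2,3], [2,4], [3,5], [4,5]
  2-simplices (8): [0,2,3], [0,2,4], [0,3,5], [0,4,5], [1,2,3], [1,2,4], [1,3,5], [1,4,5]

so the chain groups are C_0 ≅ Z^6, C_1 ≅ Z^12, C_2 ≅ Z^8.

The boundary map ∂_1: C_1 → C_0 maps an edge to its endpoints' difference, ∂[p,q] = q − p. For instance
  ∂[0,3] = [3] − [0].
The resulting 6×12 matrix has rank 5, and its Smith normal form has invariant factors (1,1,1,1,1).

The boundary map ∂_2: C_2 → C_1 maps a triangle to the signed sum of its edges. For instance
  ∂[1,2,3] = [2,3] − [1,3] + [1,2],
  ∂[0,4,5] = [4,5] − [0,5] + [0,4].
The 12×8 boundary matrix has rank 7 and Smith normal form diag(1,1,1,1,1,1,1).

Now H_k = ker ∂_k / im ∂_{k+1}, so:

  H_0: rank C_0 − rank ∂_1 = 6 − 5 = 1, and the invariant factors of ∂_1 are all 1, so H_0 = Z.
  H_1: rank ker ∂_1 − rank ∂_2 = (12 − 5) − 7 = 0, and the invariant factors of ∂_2 are all 1, so H_1 = 0.
  H_2: rank ker ∂_2 − rank ∂_3 = (8 − 7) − 0 = 1, and there is no ∂_3, so H_2 = Z.

(K is a triangulation of the 2-sphere S^2.)

Hence the Betti numbers are b_0 = 1, b_1 = 0, b_2 = 1.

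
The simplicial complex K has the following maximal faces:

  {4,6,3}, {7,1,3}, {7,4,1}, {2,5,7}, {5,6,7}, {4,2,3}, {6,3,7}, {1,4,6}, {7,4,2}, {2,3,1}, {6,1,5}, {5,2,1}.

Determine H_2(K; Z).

Order the vertices as 1 < 2 < 3 < 4 < 5 < 6 < 7. Listing each simplex with vertices in this order, K has dimension 2 with simplices:

  0-simplices (7): [1], [2], [3], [4], [5], [6], [7]
  1-simplices (18): [1,2], [1,3], [1,4], [1,5], [1,6], [1,7], [2,3], [2,4], [2,5], [2,7], [3,4], [3,6], [3,7], [4,6], [4,7], [5,6], [5,7], [6,7]
  2-simplices (12): [1,2,3], [1,2,5], [1,3,7], [1,4,6], [1,4,7], [1,5,6], [2,3,4], [2,4,7], [2,5,7], [3,4,6], [3,6,7], [5,6,7]

Hence C_0 ≅ Z^7, C_1 ≅ Z^18, C_2 ≅ Z^12.

∂_1: C_1 → C_0 is given by ∂[p,q] = [q] − [p].
As a 7×18 matrix over Z this has rank 6, with invariant factors (1,1,1,1,1,1).

Boundary ∂_2: C_2 → C_1 sends each 2-simplex [p,q,r] to [q,r] − [p,r] + [p,q]. For instance
  ∂[1,4,6] = [4,6] − [1,6] + [1,4],
  ∂[3,6,7] = [6,7] − [3,7] + [3,6].
The 18×12 boundary matrix has rank 12 and Smith normal form diag(1,1,1,1,1,1,1,1,1,1,1,2).

Reading off H_k = ker ∂_k / im ∂_{k+1}:

  H_2: rank ker ∂_2 − rank ∂_3 = (12 − 12) − 0 = 0, and there is no ∂_3, so H_2 ≅ 0.

H_2 = 0.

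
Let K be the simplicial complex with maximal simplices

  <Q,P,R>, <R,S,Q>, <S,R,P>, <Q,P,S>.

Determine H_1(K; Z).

Order the vertices as P < Q < R < S. Listing each simplex with vertices in this order, K has dimension 2 with simplices:

  0-simplices (4): P, Q, R, S
  1-simplices (6): PQ, PR, PS, QR, QS, RS
  2-simplices (4): PQR, PQS, PRS, QRS

Hence C_0 ≅ Z^4, C_1 ≅ Z^6, C_2 ≅ Z^4.

Boundary ∂_1: C_1 → C_0 sends each edge [p,q] (with p < q) to q − p. For instance
  ∂QS = S − Q.
As a 4×6 matrix over Z this has rank 3, with invariant factors (1,1,1).

The boundary map ∂_2: C_2 → C_1 acts by ∂[p,q,r] = [q,r] − [p,r] + [p,q]. For instance
  ∂PQS = QS − PS + PQ,
  ∂PRS = RS − PS + PR.
The 6×4 boundary matrix has rank 3 and Smith normal form diag(1,1,1).

Computing H_k = (kernel of ∂_k) / (image of ∂_{k+1}):

  H_1: rank ker ∂_1 − rank ∂_2 = (6 − 3) − 3 = 0, and the invariant factors of ∂_2 are all 1, so H_1 = 0.

(K is a triangulation of the 2-sphere S^2.)

H_1 ≅ 0.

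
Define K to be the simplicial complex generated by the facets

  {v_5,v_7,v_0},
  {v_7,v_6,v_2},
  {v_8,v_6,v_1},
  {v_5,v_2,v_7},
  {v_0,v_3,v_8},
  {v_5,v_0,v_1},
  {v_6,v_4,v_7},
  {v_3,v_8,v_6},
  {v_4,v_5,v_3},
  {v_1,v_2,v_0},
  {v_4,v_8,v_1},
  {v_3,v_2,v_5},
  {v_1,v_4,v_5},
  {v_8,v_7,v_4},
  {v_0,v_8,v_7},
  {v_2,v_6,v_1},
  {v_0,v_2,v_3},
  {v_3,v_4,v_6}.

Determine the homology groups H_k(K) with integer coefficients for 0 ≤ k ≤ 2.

H_0 ≅ Z,  H_1 ≅ Z ⊕ Z_2,  H_2 = 0.

Fix the vertex order v_0 < v_1 < v_2 < v_3 < v_4 < v_5 < v_6 < v_7 < v_8 and write every simplex with vertices in increasing order. Then dim K = 2 and the simplices of K are:

  0-simplices (9): [v_0], [v_1], [v_2], [v_3], [v_4], [v_5], [v_6], [v_7], [v_8]
  1-simplices (27): (27 of them)
  2-simplices (18): (18 of them)

giving chain groups C_0 ≅ Z^9, C_1 ≅ Z^27, C_2 ≅ Z^18.

Boundary ∂_1: C_1 → C_0 maps an edge to its endpoints' difference, ∂[p,q] = q − p.
The resulting 9×27 matrix has rank 8, and its Smith normal form has invariant factors (1,1,1,1,1,1,1,1).

The boundary map ∂_2: C_2 → C_1 sends each 2-simplex [p,q,r] to [q,r] − [p,r] + [p,q]. For instance
  ∂[v_3,v_4,v_5] = [v_4,v_5] − [v_3,v_5] + [v_3,v_4],
  ∂[v_1,v_2,v_6] = [v_2,v_6] − [v_1,v_6] + [v_1,v_2].
This gives a 27×18 integer matrix of rank 18; reducing to Smith normal form yields diagonal entries (1,1,1,1,1,1,1,1,1,1,1,1,1,1,1,1,1,2).

Computing H_k = (kernel of ∂_k) / (image of ∂_{k+1}):

  H_0: rank C_0 − rank ∂_1 = 9 − 8 = 1, and the invariant factors of ∂_1 are all 1, so H_0 ≅ Z.
  H_1: rank ker ∂_1 − rank ∂_2 = (27 − 8) − 18 = 1, and ∂_2 has invariant factor 2 > 1, so H_1 ≅ Z ⊕ Z_2.
  H_2: rank ker ∂_2 − rank ∂_3 = (18 − 18) − 0 = 0, and there is no ∂_3, so H_2 ≅ 0.

As a check, the Euler characteristic is 9 − 27 + 18 = 0, which agrees with 1 − 1 + 0 = 0.
(K is a triangulation of the Klein bottle.)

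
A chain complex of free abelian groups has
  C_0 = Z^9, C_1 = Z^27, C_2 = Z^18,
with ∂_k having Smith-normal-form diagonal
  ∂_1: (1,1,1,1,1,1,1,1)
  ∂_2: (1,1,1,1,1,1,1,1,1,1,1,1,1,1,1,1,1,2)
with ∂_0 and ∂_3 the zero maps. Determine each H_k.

H_0: b_0 = 9 − 0 − 8 = 1; torsion from ∂_1 factors > 1: none. So H_0 ≅ Z.
H_1: b_1 = 27 − 8 − 18 = 1; torsion from ∂_2 factors > 1: [2]. So H_1 ≅ Z ⊕ Z/2.
H_2: b_2 = 18 − 18 − 0 = 0; torsion from ∂_3 factors > 1: none. So H_2 ≅ 0.

H_0 ≅ Z,  H_1 ≅ Z ⊕ Z/2,  H_2 = 0.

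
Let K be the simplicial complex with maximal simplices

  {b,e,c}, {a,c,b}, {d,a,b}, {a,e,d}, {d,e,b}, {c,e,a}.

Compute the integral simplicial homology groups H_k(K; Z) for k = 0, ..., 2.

We work with the vertex ordering a < b < c < d < e. The simplices of K, each written with vertices in increasing order, are:

  0-simplices (5): a, b, c, d, e
  1-simplices (9): ab, ac, ad, ae, bc, bd, be, ce, de
  2-simplices (6): abc, abd, ace, ade, bce, bde

Hence C_0 ≅ Z^5, C_1 ≅ Z^9, C_2 ≅ Z^6.

Boundary ∂_1: C_1 → C_0 is given by ∂[p,q] = [q] − [p]. For instance
  ∂ac = c − a.
This gives a 5×9 integer matrix of rank 4; reducing to Smith normal form yields diagonal entries (1,1,1,1).

The boundary map ∂_2: C_2 → C_1 maps a triangle to the signed sum of its edges. For instance
  ∂ade = de − ae + ad,
  ∂ace = ce − ae + ac.
The resulting 9×6 matrix has rank 5, and its Smith normal form has invariant factors (1,1,1,1,1).

Reading off H_k = ker ∂_k / im ∂_{k+1}:

  H_0: rank C_0 − rank ∂_1 = 5 − 4 = 1, and the invariant factors of ∂_1 are all 1, so H_0 ≅ Z.
  H_1: rank ker ∂_1 − rank ∂_2 = (9 − 4) − 5 = 0, and the invariant factors of ∂_2 are all 1, so H_1 ≅ 0.
  H_2: rank ker ∂_2 − rank ∂_3 = (6 − 5) − 0 = 1, and there is no ∂_3, so H_2 ≅ Z.

(K is a triangulation of the 2-sphere S^2.)

H_0 ≅ Z,  H_1 = 0,  H_2 ≅ Z.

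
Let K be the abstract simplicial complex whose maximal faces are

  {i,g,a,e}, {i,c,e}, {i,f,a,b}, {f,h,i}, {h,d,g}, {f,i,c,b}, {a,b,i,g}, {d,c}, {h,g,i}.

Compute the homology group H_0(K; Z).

H_0 = Z.

Fix the vertex order a < b < c < d < e < f < g < h < i and write every simplex with vertices in increasing order. Then dim K = 3 and the simplices of K are:

  0-simplices (9): a, b, c, d, e, f, g, h, i
  1-simplices (22): ab, ae, af, ag, ai, bc, bf, bg, bi, cd, ce, cf, ci, dg, dh, eg, ei, fh, fi, gh, gi, hi
  2-simplices (17): abf, abg, abi, aeg, aei, afi, agi, bcf, bci, bfi, bgi, cei, cfi, dgh, egi, fhi, ghi
  3-simplices (4): abfi, abgi, aegi, bcfi

so the chain groups are C_0 ≅ Z^9, C_1 ≅ Z^22, C_2 ≅ Z^17, C_3 ≅ Z^4.

Boundary ∂_1: C_1 → C_0 is given by ∂[p,q] = [q] − [p]. For instance
  ∂cf = f − c.
The 9×22 boundary matrix has rank 8 and Smith normal form diag(1,1,1,1,1,1,1,1).

The boundary map ∂_2: C_2 → C_1 acts by ∂[p,q,r] = [q,r] − [p,r] + [p,q]. For instance
  ∂bcf = cf − bf + bc,
  ∂abf = bf − af + ab.
The 22×17 boundary matrix has rank 13 and Smith normal form diag(1,1,1,1,1,1,1,1,1,1,1,1,1).

The boundary map ∂_3: C_3 → C_2 sends each 3-simplex σ to the alternating sum Σ_i (−1)^i (σ with its i-th vertex removed). For instance
  ∂abfi = bfi − afi + abi − abf,
  ∂aegi = egi − agi + aei − aeg.
This gives a 17×4 integer matrix of rank 4; reducing to Smith normal form yields diagonal entries (1,1,1,1).

Now H_k = ker ∂_k / im ∂_{k+1}, so:

  H_0: rank C_0 − rank ∂_1 = 9 − 8 = 1, and the invariant factors of ∂_1 are all 1, so H_0 ≅ Z.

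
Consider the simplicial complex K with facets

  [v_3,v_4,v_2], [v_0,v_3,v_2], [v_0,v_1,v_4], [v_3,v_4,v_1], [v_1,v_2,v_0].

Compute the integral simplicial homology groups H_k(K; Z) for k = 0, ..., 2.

Order the vertices as v_0 < v_1 < v_2 < v_3 < v_4. Listing each simplex with vertices in this order, K has dimension 2 with simplices:

  0-simplices (5): [v_0], [v_1], [v_2], [v_3], [v_4]
  1-simplices (10): [v_0,v_1], [v_0,v_2], [v_0,v_3], [v_0,v_4], [v_1,v_2], [v_1,v_3], [v_1,v_4], [v_2,v_3], [v_2,v_4], [v_3,v_4]
  2-simplices (5): [v_0,v_1,v_2], [v_0,v_1,v_4], [v_0,v_2,v_3], [v_1,v_3,v_4], [v_2,v_3,v_4]

Hence C_0 ≅ Z^5, C_1 ≅ Z^10, C_2 ≅ Z^5.

∂_1: C_1 → C_0 sends each edge [p,q] (with p < q) to q − p. For instance
  ∂[v_0,v_1] = [v_1] − [v_0].
As a 5×10 matrix over Z this has rank 4, with invariant factors (1,1,1,1).

The boundary map ∂_2: C_2 → C_1 acts by ∂[p,q,r] = [q,r] − [p,r] + [p,q]. For instance
  ∂[v_2,v_3,v_4] = [v_3,v_4] − [v_2,v_4] + [v_2,v_3],
  ∂[v_0,v_1,v_4] = [v_1,v_4] − [v_0,v_4] + [v_0,v_1].
This gives a 10×5 integer matrix of rank 5; reducing to Smith normal form yields diagonal entries (1,1,1,1,1).

From H_k ≅ ker(∂_k) / im(∂_{k+1}) we obtain:

  H_0: rank C_0 − rank ∂_1 = 5 − 4 = 1, and the invariant factors of ∂_1 are all 1, so H_0 = Z.
  H_1: rank ker ∂_1 − rank ∂_2 = (10 − 4) − 5 = 1, and the invariant factors of ∂_2 are all 1, so H_1 = Z.
  H_2: rank ker ∂_2 − rank ∂_3 = (5 − 5) − 0 = 0, and there is no ∂_3, so H_2 = 0.

H_0 = Z,  H_1 = Z,  H_2 = 0.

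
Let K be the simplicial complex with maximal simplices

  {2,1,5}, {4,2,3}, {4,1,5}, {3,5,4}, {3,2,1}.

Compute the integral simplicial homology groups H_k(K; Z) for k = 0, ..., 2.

H_0 ≅ Z,  H_1 ≅ Z,  H_2 = 0.

We work with the vertex ordering 1 < 2 < 3 < 4 < 5. The simplices of K, each written with vertices in increasing order, are:

  0-simplices (5): [1], [2], [3], [4], [5]
  1-simplices (10): [1,2], [1,3], [1,4], [1,5], [2,3], [2,4], [2,5], [3,4], [3,5], [4,5]
  2-simplices (5): [1,2,3], [1,2,5], [1,4,5], [2,3,4], [3,4,5]

giving chain groups C_0 ≅ Z^5, C_1 ≅ Z^10, C_2 ≅ Z^5.

∂_1: C_1 → C_0 maps an edge to its endpoints' difference, ∂[p,q] = q − p. For instance
  ∂[4,5] = [5] − [4].
The resulting 5×10 matrix has rank 4, and its Smith normal form has invariant factors (1,1,1,1).

∂_2: C_2 → C_1 acts by ∂[p,q,r] = [q,r] − [p,r] + [p,q]. For instance
  ∂[2,3,4] = [3,4] − [2,4] + [2,3],
  ∂[1,2,5] = [2,5] − [1,5] + [1,2].
The 10×5 boundary matrix has rank 5 and Smith normal form diag(1,1,1,1,1).

Computing H_k = (kernel of ∂_k) / (image of ∂_{k+1}):

  H_0: rank C_0 − rank ∂_1 = 5 − 4 = 1, and the invariant factors of ∂_1 are all 1, so H_0 = Z.
  H_1: rank ker ∂_1 − rank ∂_2 = (10 − 4) − 5 = 1, and the invariant factors of ∂_2 are all 1, so H_1 = Z.
  H_2: rank ker ∂_2 − rank ∂_3 = (5 − 5) − 0 = 0, and there is no ∂_3, so H_2 = 0.

(K is a triangulation of the Möbius band.)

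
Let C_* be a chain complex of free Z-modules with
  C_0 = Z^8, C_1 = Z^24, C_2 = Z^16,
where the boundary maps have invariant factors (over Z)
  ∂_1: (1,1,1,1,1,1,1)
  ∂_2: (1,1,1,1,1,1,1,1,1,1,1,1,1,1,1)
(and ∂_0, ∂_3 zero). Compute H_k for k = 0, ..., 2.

H_0 = Z,  H_1 = Z^2,  H_2 = Z.

H_0: b_0 = 8 − 0 − 7 = 1; torsion from ∂_1 factors > 1: none. So H_0 = Z.
H_1: b_1 = 24 − 7 − 15 = 2; torsion from ∂_2 factors > 1: none. So H_1 = Z^2.
H_2: b_2 = 16 − 15 − 0 = 1; torsion from ∂_3 factors > 1: none. So H_2 = Z.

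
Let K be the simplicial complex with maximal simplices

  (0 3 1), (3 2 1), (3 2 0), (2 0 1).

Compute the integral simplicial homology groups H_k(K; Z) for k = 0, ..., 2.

H_0 ≅ Z,  H_1 = 0,  H_2 ≅ Z.

K has 4 vertices, 6 edges, 4 triangles.
rank ∂_0 = 0, rank ∂_1 = 3 ⇒ b_0 = 4 − 0 − 3 = 1; all invariant factors of ∂_1 are 1 so no torsion. So H_0 ≅ Z.
rank ∂_1 = 3, rank ∂_2 = 3 ⇒ b_1 = 6 − 3 − 3 = 0; all invariant factors of ∂_2 are 1 so no torsion. So H_1 ≅ 0.
rank ∂_2 = 3, rank ∂_3 = 0 ⇒ b_2 = 4 − 3 − 0 = 1. So H_2 ≅ Z.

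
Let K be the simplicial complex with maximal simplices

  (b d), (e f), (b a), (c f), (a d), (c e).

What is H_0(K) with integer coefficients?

H_0 = Z^2.

Take the total order a < b < c < d < e < f on the vertex set. Then K (dimension 1) consists of the simplices:

  0-simplices (6): a, b, c, d, e, f
  1-simplices (6): ab, ad, bd, ce, cf, ef

so the chain groups are C_0 ≅ Z^6, C_1 ≅ Z^6.

The boundary map ∂_1: C_1 → C_0 is given by ∂[p,q] = [q] − [p]. For instance
  ∂ad = d − a.
This gives a 6×6 integer matrix of rank 4; reducing to Smith normal form yields diagonal entries (1,1,1,1).

Reading off H_k = ker ∂_k / im ∂_{k+1}:

  H_0: rank C_0 − rank ∂_1 = 6 − 4 = 2, and the invariant factors of ∂_1 are all 1, so H_0 = Z^2.

(K is a triangulation of the disjoint union of the circle S^1 and the circle S^1.)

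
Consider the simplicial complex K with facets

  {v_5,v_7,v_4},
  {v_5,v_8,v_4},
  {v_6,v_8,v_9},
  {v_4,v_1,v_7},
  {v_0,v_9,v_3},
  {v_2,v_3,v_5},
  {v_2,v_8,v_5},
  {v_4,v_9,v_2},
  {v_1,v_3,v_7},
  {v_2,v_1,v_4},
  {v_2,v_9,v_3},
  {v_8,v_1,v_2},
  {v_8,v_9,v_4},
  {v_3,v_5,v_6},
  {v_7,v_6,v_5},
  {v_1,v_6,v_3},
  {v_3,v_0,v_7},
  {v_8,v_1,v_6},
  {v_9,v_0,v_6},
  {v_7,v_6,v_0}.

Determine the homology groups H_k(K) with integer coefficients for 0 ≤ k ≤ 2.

H_0 = Z,  H_1 = Z ⊕ Z/2,  H_2 = 0.

Fix the vertex order v_0 < v_1 < v_2 < v_3 < v_4 < v_5 < v_6 < v_7 < v_8 < v_9 and write every simplex with vertices in increasing order. Then dim K = 2 and the simplices of K are:

  0-simplices (10): [v_0], [v_1], [v_2], [v_3], [v_4], [v_5], [v_6], [v_7], [v_8], [v_9]
  1-simplices (30): (30 of them)
  2-simplices (20): (20 of them)

so the chain groups are C_0 ≅ Z^10, C_1 ≅ Z^30, C_2 ≅ Z^20.

The boundary map ∂_1: C_1 → C_0 is given by ∂[p,q] = [q] − [p].
The resulting 10×30 matrix has rank 9, and its Smith normal form has invariant factors (1,1,1,1,1,1,1,1,1).

Boundary ∂_2: C_2 → C_1 acts by ∂[p,q,r] = [q,r] − [p,r] + [p,q]. For instance
  ∂[v_1,v_4,v_7] = [v_4,v_7] − [v_1,v_7] + [v_1,v_4],
  ∂[v_1,v_2,v_8] = [v_2,v_8] − [v_1,v_8] + [v_1,v_2].
The 30×20 boundary matrix has rank 20 and Smith normal form diag(1,1,1,1,1,1,1,1,1,1,1,1,1,1,1,1,1,1,1,2).

Now H_k = ker ∂_k / im ∂_{k+1}, so:

  H_0: rank C_0 − rank ∂_1 = 10 − 9 = 1, and the invariant factors of ∂_1 are all 1, so H_0 = Z.
  H_1: rank ker ∂_1 − rank ∂_2 = (30 − 9) − 20 = 1, and ∂_2 has invariant factor 2 > 1, so H_1 = Z ⊕ Z/2.
  H_2: rank ker ∂_2 − rank ∂_3 = (20 − 20) − 0 = 0, and there is no ∂_3, so H_2 = 0.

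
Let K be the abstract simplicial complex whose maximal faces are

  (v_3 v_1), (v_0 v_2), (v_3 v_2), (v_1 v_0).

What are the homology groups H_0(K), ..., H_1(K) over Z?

H_0 = Z,  H_1 = Z.

K has 4 vertices, 4 edges.
rank ∂_0 = 0, rank ∂_1 = 3 ⇒ b_0 = 4 − 0 − 3 = 1; all invariant factors of ∂_1 are 1 so no torsion. So H_0 = Z.
rank ∂_1 = 3, rank ∂_2 = 0 ⇒ b_1 = 4 − 3 − 0 = 1. So H_1 = Z.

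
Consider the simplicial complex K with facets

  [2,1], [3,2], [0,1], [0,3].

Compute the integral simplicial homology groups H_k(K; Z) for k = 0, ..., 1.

Fix the vertex order 0 < 1 < 2 < 3 and write every simplex with vertices in increasing order. Then dim K = 1 and the simplices of K are:

  0-simplices (4): [0], [1], [2], [3]
  1-simplices (4): [0,1], [0,3], [1,2], [2,3]

so the chain groups are C_0 ≅ Z^4, C_1 ≅ Z^4.

Boundary ∂_1: C_1 → C_0 is given by ∂[p,q] = [q] − [p]. For instance
  ∂[0,1] = [1] − [0].
The 4×4 boundary matrix has rank 3 and Smith normal form diag(1,1,1).

Reading off H_k = ker ∂_k / im ∂_{k+1}:

  H_0: rank C_0 − rank ∂_1 = 4 − 3 = 1, and the invariant factors of ∂_1 are all 1, so H_0 = Z.
  H_1: rank ker ∂_1 − rank ∂_2 = (4 − 3) − 0 = 1, and there is no ∂_2, so H_1 = Z.

(K is a triangulation of the circle S^1.)

H_0 = Z,  H_1 = Z.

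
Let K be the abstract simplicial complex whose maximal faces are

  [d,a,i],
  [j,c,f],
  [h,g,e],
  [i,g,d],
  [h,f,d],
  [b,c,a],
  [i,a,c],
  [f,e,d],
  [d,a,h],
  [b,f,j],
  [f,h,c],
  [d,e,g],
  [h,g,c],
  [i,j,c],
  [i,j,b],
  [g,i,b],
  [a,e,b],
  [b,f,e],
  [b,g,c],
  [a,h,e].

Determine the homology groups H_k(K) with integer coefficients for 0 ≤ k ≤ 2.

H_0 ≅ Z,  H_1 ≅ Z ⊕ Z/2,  H_2 = 0.

Order the vertices as a < b < c < d < e < f < g < h < i < j. Listing each simplex with vertices in this order, K has dimension 2 with simplices:

  0-simplices (10): a, b, c, d, e, f, g, h, i, j
  1-simplices (30): ab, ac, ad, ae, ah, ai, bc, be, bf, bg, bi, bj, cf, cg, ch, ci, cj, de, df, dg, dh, di, ef, eg, eh, fh, fj, gh, gi, ij
  2-simplices (20): abc, abe, aci, adh, adi, aeh, bcg, bef, bfj, bgi, bij, cfh, cfj, cgh, cij, def, deg, dfh, dgi, egh

Hence C_0 ≅ Z^10, C_1 ≅ Z^30, C_2 ≅ Z^20.

∂_1: C_1 → C_0 maps an edge to its endpoints' difference, ∂[p,q] = q − p.
The 10×30 boundary matrix has rank 9 and Smith normal form diag(1,1,1,1,1,1,1,1,1).

The boundary map ∂_2: C_2 → C_1 sends each 2-simplex [p,q,r] to [q,r] − [p,r] + [p,q]. For instance
  ∂cfh = fh − ch + cf,
  ∂bij = ij − bj + bi.
The 30×20 boundary matrix has rank 20 and Smith normal form diag(1,1,1,1,1,1,1,1,1,1,1,1,1,1,1,1,1,1,1,2).

From H_k ≅ ker(∂_k) / im(∂_{k+1}) we obtain:

  H_0: rank C_0 − rank ∂_1 = 10 − 9 = 1, and the invariant factors of ∂_1 are all 1, so H_0 ≅ Z.
  H_1: rank ker ∂_1 − rank ∂_2 = (30 − 9) − 20 = 1, and ∂_2 has invariant factor 2 > 1, so H_1 ≅ Z ⊕ Z/2.
  H_2: rank ker ∂_2 − rank ∂_3 = (20 − 20) − 0 = 0, and there is no ∂_3, so H_2 ≅ 0.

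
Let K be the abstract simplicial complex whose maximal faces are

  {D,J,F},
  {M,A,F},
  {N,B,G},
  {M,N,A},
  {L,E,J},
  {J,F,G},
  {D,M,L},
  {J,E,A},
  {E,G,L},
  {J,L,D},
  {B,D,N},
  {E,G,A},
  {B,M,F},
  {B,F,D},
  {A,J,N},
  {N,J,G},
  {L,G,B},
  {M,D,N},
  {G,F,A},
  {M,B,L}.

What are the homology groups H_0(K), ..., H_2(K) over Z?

Take the total order A < B < D < E < F < G < J < L < M < N on the vertex set. Then K (dimension 2) consists of the simplices:

  0-simplices (10): A, B, D, E, F, G, J, L, M, N
  1-simplices (30): AE, AF, AG, AJ, AM, AN, BD, BF, BG, BL, BM, BN, DF, DJ, DL, DM, DN, EG, EJ, EL, FG, FJ, FM, GJ, GL, GN, JL, JN, LM, MN
  2-simplices (20): AEG, AEJ, AFG, AFM, AJN, AMN, BDF, BDN, BFM, BGL, BGN, BLM, DFJ, DJL, DLM, DMN, EGL, EJL, FGJ, GJN

Hence C_0 ≅ Z^10, C_1 ≅ Z^30, C_2 ≅ Z^20.

The boundary map ∂_1: C_1 → C_0 sends each edge [p,q] (with p < q) to q − p. For instance
  ∂EL = L − E.
This gives a 10×30 integer matrix of rank 9; reducing to Smith normal form yields diagonal entries (1,1,1,1,1,1,1,1,1).

∂_2: C_2 → C_1 sends each 2-simplex [p,q,r] to [q,r] − [p,r] + [p,q]. For instance
  ∂AFG = FG − AG + AF,
  ∂BDF = DF − BF + BD.
As a 30×20 matrix over Z this has rank 20, with invariant factors (1,1,1,1,1,1,1,1,1,1,1,1,1,1,1,1,1,1,1,2).

Reading off H_k = ker ∂_k / im ∂_{k+1}:

  H_0: rank C_0 − rank ∂_1 = 10 − 9 = 1, and the invariant factors of ∂_1 are all 1, so H_0 ≅ Z.
  H_1: rank ker ∂_1 − rank ∂_2 = (30 − 9) − 20 = 1, and ∂_2 has invariant factor 2 > 1, so H_1 ≅ Z ⊕ Z/2Z.
  H_2: rank ker ∂_2 − rank ∂_3 = (20 − 20) − 0 = 0, and there is no ∂_3, so H_2 ≅ 0.

As a check, the Euler characteristic is 10 − 30 + 20 = 0, which agrees with 1 − 1 + 0 = 0.
(K is a triangulation of the Klein bottle.)

H_0 = Z,  H_1 = Z ⊕ Z/2Z,  H_2 = 0.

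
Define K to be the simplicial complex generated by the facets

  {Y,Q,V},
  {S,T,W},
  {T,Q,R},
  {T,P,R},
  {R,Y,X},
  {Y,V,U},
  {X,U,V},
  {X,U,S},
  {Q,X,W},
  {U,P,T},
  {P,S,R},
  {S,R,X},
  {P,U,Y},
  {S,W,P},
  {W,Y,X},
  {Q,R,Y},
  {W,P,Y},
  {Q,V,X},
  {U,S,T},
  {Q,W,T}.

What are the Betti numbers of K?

We work with the vertex ordering P < Q < R < S < T < U < V < W < X < Y. The simplices of K, each written with vertices in increasing order, are:

  0-simplices (10): P, Q, R, S, T, U, V, W, X, Y
  1-simplices (30): PR, PS, PT, PU, PW, PY, QR, QT, QV, QW, QX, QY, RS, RT, RX, RY, ST, SU, SW, SX, TU, TW, UV, UX, UY, VX, VY, WX, WY, XY
  2-simplices (20): PRS, PRT, PSW, PTU, PUY, PWY, QRT, QRY, QTW, QVX, QVY, QWX, RSX, RXY, STU, STW, SUX, UVX, UVY, WXY

Hence C_0 ≅ Z^10, C_1 ≅ Z^30, C_2 ≅ Z^20.

Boundary ∂_1: C_1 → C_0 maps an edge to its endpoints' difference, ∂[p,q] = q − p.
This gives a 10×30 integer matrix of rank 9; reducing to Smith normal form yields diagonal entries (1,1,1,1,1,1,1,1,1).

The boundary map ∂_2: C_2 → C_1 sends each 2-simplex [p,q,r] to [q,r] − [p,r] + [p,q]. For instance
  ∂WXY = XY − WY + WX,
  ∂QTW = TW − QW + QT.
The resulting 30×20 matrix has rank 20, and its Smith normal form has invariant factors (1,1,1,1,1,1,1,1,1,1,1,1,1,1,1,1,1,1,1,2).

Now H_k = ker ∂_k / im ∂_{k+1}, so:

  H_0: rank C_0 − rank ∂_1 = 10 − 9 = 1, and the invariant factors of ∂_1 are all 1, so H_0 ≅ Z.
  H_1: rank ker ∂_1 − rank ∂_2 = (30 − 9) − 20 = 1, and ∂_2 has invariant factor 2 > 1, so H_1 ≅ Z × Z/2.
  H_2: rank ker ∂_2 − rank ∂_3 = (20 − 20) − 0 = 0, and there is no ∂_3, so H_2 ≅ 0.

Hence the Betti numbers are b_0 = 1, b_1 = 1, b_2 = 0.

b_0 = 1, b_1 = 1, b_2 = 0.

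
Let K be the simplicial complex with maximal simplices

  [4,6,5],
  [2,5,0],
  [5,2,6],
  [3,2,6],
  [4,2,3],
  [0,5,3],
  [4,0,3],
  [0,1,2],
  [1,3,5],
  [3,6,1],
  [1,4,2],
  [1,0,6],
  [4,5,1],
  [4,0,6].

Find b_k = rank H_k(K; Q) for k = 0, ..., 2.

Fix the vertex order 0 < 1 < 2 < 3 < 4 < 5 < 6 and write every simplex with vertices in increasing order. Then dim K = 2 and the simplices of K are:

  0-simplices (7): [0], [1], [2], [3], [4], [5], [6]
  1-simplices (21): [0,1], [0,2], [0,3], [0,4], [0,5], [0,6], [1,2], [1,3], [1,4], [1,5], [1,6], [2,3], [2,4], [2,5], [2,6], [3,4], [3,5], [3,6], [4,5], [4,6], [5,6]
  2-simplices (14): [0,1,2], [0,1,6], [0,2,5], [0,3,4], [0,3,5], [0,4,6], [1,2,4], [1,3,5], [1,3,6], [1,4,5], [2,3,4], [2,3,6], [2,5,6], [4,5,6]

so the chain groups are C_0 ≅ Z^7, C_1 ≅ Z^21, C_2 ≅ Z^14.

The boundary map ∂_1: C_1 → C_0 is given by ∂[p,q] = [q] − [p].
This gives a 7×21 integer matrix of rank 6; reducing to Smith normal form yields diagonal entries (1,1,1,1,1,1).

The boundary map ∂_2: C_2 → C_1 maps a triangle to the signed sum of its edges. For instance
  ∂[0,2,5] = [2,5] − [0,5] + [0,2],
  ∂[1,4,5] = [4,5] − [1,5] + [1,4].
The resulting 21×14 matrix has rank 13, and its Smith normal form has invariant factors (1,1,1,1,1,1,1,1,1,1,1,1,1).

Now H_k = ker ∂_k / im ∂_{k+1}, so:

  H_0: rank C_0 − rank ∂_1 = 7 − 6 = 1, and the invariant factors of ∂_1 are all 1, so H_0 ≅ Z.
  H_1: rank ker ∂_1 − rank ∂_2 = (21 − 6) − 13 = 2, and the invariant factors of ∂_2 are all 1, so H_1 ≅ Z^2.
  H_2: rank ker ∂_2 − rank ∂_3 = (14 − 13) − 0 = 1, and there is no ∂_3, so H_2 ≅ Z.

As a check, the Euler characteristic is 7 − 21 + 14 = 0, which agrees with 1 − 2 + 1 = 0.
(K is a triangulation of the torus T^2.)

Hence the Betti numbers are b_0 = 1, b_1 = 2, b_2 = 1.

b_0 = 1, b_1 = 2, b_2 = 1.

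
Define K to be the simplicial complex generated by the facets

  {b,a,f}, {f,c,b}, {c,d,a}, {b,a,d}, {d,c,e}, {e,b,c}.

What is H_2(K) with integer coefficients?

H_2 = 0.

Take the total order a < b < c < d < e < f on the vertex set. Then K (dimension 2) consists of the simplices:

  0-simplices (6): a, b, c, d, e, f
  1-simplices (12): ab, ac, ad, af, bc, bd, be, bf, cd, ce, cf, de
  2-simplices (6): abd, abf, acd, bce, bcf, cde

giving chain groups C_0 ≅ Z^6, C_1 ≅ Z^12, C_2 ≅ Z^6.

Boundary ∂_1: C_1 → C_0 maps an edge to its endpoints' difference, ∂[p,q] = q − p. For instance
  ∂ce = e − c.
The 6×12 boundary matrix has rank 5 and Smith normal form diag(1,1,1,1,1).

The boundary map ∂_2: C_2 → C_1 sends each 2-simplex [p,q,r] to [q,r] − [p,r] + [p,q]. For instance
  ∂abd = bd − ad + ab,
  ∂abf = bf − af + ab.
As a 12×6 matrix over Z this has rank 6, with invariant factors (1,1,1,1,1,1).

Now H_k = ker ∂_k / im ∂_{k+1}, so:

  H_2: rank ker ∂_2 − rank ∂_3 = (6 − 6) − 0 = 0, and there is no ∂_3, so H_2 = 0.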